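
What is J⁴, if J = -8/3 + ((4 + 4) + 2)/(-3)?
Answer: 1296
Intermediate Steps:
J = -6 (J = -8*⅓ + (8 + 2)*(-⅓) = -8/3 + 10*(-⅓) = -8/3 - 10/3 = -6)
J⁴ = (-6)⁴ = 1296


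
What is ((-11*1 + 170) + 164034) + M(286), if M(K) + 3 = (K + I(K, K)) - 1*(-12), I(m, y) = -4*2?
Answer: 164480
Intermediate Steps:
I(m, y) = -8
M(K) = 1 + K (M(K) = -3 + ((K - 8) - 1*(-12)) = -3 + ((-8 + K) + 12) = -3 + (4 + K) = 1 + K)
((-11*1 + 170) + 164034) + M(286) = ((-11*1 + 170) + 164034) + (1 + 286) = ((-11 + 170) + 164034) + 287 = (159 + 164034) + 287 = 164193 + 287 = 164480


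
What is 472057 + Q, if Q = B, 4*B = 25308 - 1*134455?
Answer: 1779081/4 ≈ 4.4477e+5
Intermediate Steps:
B = -109147/4 (B = (25308 - 1*134455)/4 = (25308 - 134455)/4 = (¼)*(-109147) = -109147/4 ≈ -27287.)
Q = -109147/4 ≈ -27287.
472057 + Q = 472057 - 109147/4 = 1779081/4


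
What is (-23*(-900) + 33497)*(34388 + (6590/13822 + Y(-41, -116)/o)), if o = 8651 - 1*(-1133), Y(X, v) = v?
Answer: 31505427916840163/16904306 ≈ 1.8638e+9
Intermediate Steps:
o = 9784 (o = 8651 + 1133 = 9784)
(-23*(-900) + 33497)*(34388 + (6590/13822 + Y(-41, -116)/o)) = (-23*(-900) + 33497)*(34388 + (6590/13822 - 116/9784)) = (20700 + 33497)*(34388 + (6590*(1/13822) - 116*1/9784)) = 54197*(34388 + (3295/6911 - 29/2446)) = 54197*(34388 + 7859151/16904306) = 54197*(581313133879/16904306) = 31505427916840163/16904306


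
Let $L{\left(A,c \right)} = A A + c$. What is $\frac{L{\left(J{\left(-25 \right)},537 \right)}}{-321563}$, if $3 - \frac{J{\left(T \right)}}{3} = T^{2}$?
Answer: $- \frac{3482493}{321563} \approx -10.83$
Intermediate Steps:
$J{\left(T \right)} = 9 - 3 T^{2}$
$L{\left(A,c \right)} = c + A^{2}$ ($L{\left(A,c \right)} = A^{2} + c = c + A^{2}$)
$\frac{L{\left(J{\left(-25 \right)},537 \right)}}{-321563} = \frac{537 + \left(9 - 3 \left(-25\right)^{2}\right)^{2}}{-321563} = \left(537 + \left(9 - 1875\right)^{2}\right) \left(- \frac{1}{321563}\right) = \left(537 + \left(-1866\right)^{2}\right) \left(- \frac{1}{321563}\right) = \left(537 + 3481956\right) \left(- \frac{1}{321563}\right) = 3482493 \left(- \frac{1}{321563}\right) = - \frac{3482493}{321563}$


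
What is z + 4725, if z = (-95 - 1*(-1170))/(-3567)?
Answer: 16853000/3567 ≈ 4724.7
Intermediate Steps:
z = -1075/3567 (z = (-95 + 1170)*(-1/3567) = 1075*(-1/3567) = -1075/3567 ≈ -0.30137)
z + 4725 = -1075/3567 + 4725 = 16853000/3567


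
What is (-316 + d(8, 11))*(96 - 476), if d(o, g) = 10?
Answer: 116280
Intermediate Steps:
(-316 + d(8, 11))*(96 - 476) = (-316 + 10)*(96 - 476) = -306*(-380) = 116280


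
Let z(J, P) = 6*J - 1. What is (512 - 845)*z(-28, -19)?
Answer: 56277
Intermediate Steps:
z(J, P) = -1 + 6*J
(512 - 845)*z(-28, -19) = (512 - 845)*(-1 + 6*(-28)) = -333*(-1 - 168) = -333*(-169) = 56277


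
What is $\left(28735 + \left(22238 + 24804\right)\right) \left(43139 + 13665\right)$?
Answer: $4304436708$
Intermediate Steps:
$\left(28735 + \left(22238 + 24804\right)\right) \left(43139 + 13665\right) = \left(28735 + 47042\right) 56804 = 75777 \cdot 56804 = 4304436708$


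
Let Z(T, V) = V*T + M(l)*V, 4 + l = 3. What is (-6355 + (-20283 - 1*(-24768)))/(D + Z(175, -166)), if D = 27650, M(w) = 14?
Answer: 935/1862 ≈ 0.50215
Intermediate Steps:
l = -1 (l = -4 + 3 = -1)
Z(T, V) = 14*V + T*V (Z(T, V) = V*T + 14*V = T*V + 14*V = 14*V + T*V)
(-6355 + (-20283 - 1*(-24768)))/(D + Z(175, -166)) = (-6355 + (-20283 - 1*(-24768)))/(27650 - 166*(14 + 175)) = (-6355 + (-20283 + 24768))/(27650 - 166*189) = (-6355 + 4485)/(27650 - 31374) = -1870/(-3724) = -1870*(-1/3724) = 935/1862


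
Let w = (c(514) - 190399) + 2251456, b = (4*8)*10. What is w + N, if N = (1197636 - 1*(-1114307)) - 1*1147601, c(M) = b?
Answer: 3225719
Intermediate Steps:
b = 320 (b = 32*10 = 320)
c(M) = 320
w = 2061377 (w = (320 - 190399) + 2251456 = -190079 + 2251456 = 2061377)
N = 1164342 (N = (1197636 + 1114307) - 1147601 = 2311943 - 1147601 = 1164342)
w + N = 2061377 + 1164342 = 3225719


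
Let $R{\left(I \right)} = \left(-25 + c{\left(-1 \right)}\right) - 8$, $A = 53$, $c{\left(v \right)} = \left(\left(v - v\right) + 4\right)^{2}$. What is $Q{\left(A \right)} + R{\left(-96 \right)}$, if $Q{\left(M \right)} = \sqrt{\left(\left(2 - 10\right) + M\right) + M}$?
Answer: $-17 + 7 \sqrt{2} \approx -7.1005$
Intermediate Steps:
$c{\left(v \right)} = 16$ ($c{\left(v \right)} = \left(0 + 4\right)^{2} = 4^{2} = 16$)
$R{\left(I \right)} = -17$ ($R{\left(I \right)} = \left(-25 + 16\right) - 8 = -9 - 8 = -17$)
$Q{\left(M \right)} = \sqrt{-8 + 2 M}$ ($Q{\left(M \right)} = \sqrt{\left(-8 + M\right) + M} = \sqrt{-8 + 2 M}$)
$Q{\left(A \right)} + R{\left(-96 \right)} = \sqrt{-8 + 2 \cdot 53} - 17 = \sqrt{-8 + 106} - 17 = \sqrt{98} - 17 = 7 \sqrt{2} - 17 = -17 + 7 \sqrt{2}$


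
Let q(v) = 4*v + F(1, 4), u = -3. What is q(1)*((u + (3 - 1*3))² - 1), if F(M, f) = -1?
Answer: 24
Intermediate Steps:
q(v) = -1 + 4*v (q(v) = 4*v - 1 = -1 + 4*v)
q(1)*((u + (3 - 1*3))² - 1) = (-1 + 4*1)*((-3 + (3 - 1*3))² - 1) = (-1 + 4)*((-3 + (3 - 3))² - 1) = 3*((-3 + 0)² - 1) = 3*((-3)² - 1) = 3*(9 - 1) = 3*8 = 24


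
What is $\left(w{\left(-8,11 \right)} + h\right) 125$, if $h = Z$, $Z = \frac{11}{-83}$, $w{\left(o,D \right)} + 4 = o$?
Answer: $- \frac{125875}{83} \approx -1516.6$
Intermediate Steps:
$w{\left(o,D \right)} = -4 + o$
$Z = - \frac{11}{83}$ ($Z = 11 \left(- \frac{1}{83}\right) = - \frac{11}{83} \approx -0.13253$)
$h = - \frac{11}{83} \approx -0.13253$
$\left(w{\left(-8,11 \right)} + h\right) 125 = \left(\left(-4 - 8\right) - \frac{11}{83}\right) 125 = \left(-12 - \frac{11}{83}\right) 125 = \left(- \frac{1007}{83}\right) 125 = - \frac{125875}{83}$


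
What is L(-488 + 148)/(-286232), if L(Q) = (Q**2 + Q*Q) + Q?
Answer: -57715/71558 ≈ -0.80655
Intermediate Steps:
L(Q) = Q + 2*Q**2 (L(Q) = (Q**2 + Q**2) + Q = 2*Q**2 + Q = Q + 2*Q**2)
L(-488 + 148)/(-286232) = ((-488 + 148)*(1 + 2*(-488 + 148)))/(-286232) = -340*(1 + 2*(-340))*(-1/286232) = -340*(1 - 680)*(-1/286232) = -340*(-679)*(-1/286232) = 230860*(-1/286232) = -57715/71558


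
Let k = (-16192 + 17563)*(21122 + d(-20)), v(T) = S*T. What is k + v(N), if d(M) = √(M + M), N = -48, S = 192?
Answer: 28949046 + 2742*I*√10 ≈ 2.8949e+7 + 8671.0*I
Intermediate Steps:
v(T) = 192*T
d(M) = √2*√M (d(M) = √(2*M) = √2*√M)
k = 28958262 + 2742*I*√10 (k = (-16192 + 17563)*(21122 + √2*√(-20)) = 1371*(21122 + √2*(2*I*√5)) = 1371*(21122 + 2*I*√10) = 28958262 + 2742*I*√10 ≈ 2.8958e+7 + 8671.0*I)
k + v(N) = (28958262 + 2742*I*√10) + 192*(-48) = (28958262 + 2742*I*√10) - 9216 = 28949046 + 2742*I*√10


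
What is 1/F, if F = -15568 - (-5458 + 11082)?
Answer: -1/21192 ≈ -4.7188e-5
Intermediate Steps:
F = -21192 (F = -15568 - 1*5624 = -15568 - 5624 = -21192)
1/F = 1/(-21192) = -1/21192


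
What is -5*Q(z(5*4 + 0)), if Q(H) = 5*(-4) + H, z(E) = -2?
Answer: 110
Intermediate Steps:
Q(H) = -20 + H
-5*Q(z(5*4 + 0)) = -5*(-20 - 2) = -5*(-22) = 110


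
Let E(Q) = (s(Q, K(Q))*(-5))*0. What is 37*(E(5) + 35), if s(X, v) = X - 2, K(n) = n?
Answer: 1295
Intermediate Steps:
s(X, v) = -2 + X
E(Q) = 0 (E(Q) = ((-2 + Q)*(-5))*0 = (10 - 5*Q)*0 = 0)
37*(E(5) + 35) = 37*(0 + 35) = 37*35 = 1295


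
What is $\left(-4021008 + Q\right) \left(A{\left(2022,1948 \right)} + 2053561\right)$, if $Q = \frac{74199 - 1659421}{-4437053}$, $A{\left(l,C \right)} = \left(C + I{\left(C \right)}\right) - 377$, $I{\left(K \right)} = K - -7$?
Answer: $- \frac{36701361421673619574}{4437053} \approx -8.2716 \cdot 10^{12}$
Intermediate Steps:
$I{\left(K \right)} = 7 + K$ ($I{\left(K \right)} = K + 7 = 7 + K$)
$A{\left(l,C \right)} = -370 + 2 C$ ($A{\left(l,C \right)} = \left(C + \left(7 + C\right)\right) - 377 = \left(7 + 2 C\right) - 377 = -370 + 2 C$)
$Q = \frac{1585222}{4437053}$ ($Q = \left(-1585222\right) \left(- \frac{1}{4437053}\right) = \frac{1585222}{4437053} \approx 0.35727$)
$\left(-4021008 + Q\right) \left(A{\left(2022,1948 \right)} + 2053561\right) = \left(-4021008 + \frac{1585222}{4437053}\right) \left(\left(-370 + 2 \cdot 1948\right) + 2053561\right) = - \frac{17841424024202 \left(\left(-370 + 3896\right) + 2053561\right)}{4437053} = - \frac{17841424024202 \left(3526 + 2053561\right)}{4437053} = \left(- \frac{17841424024202}{4437053}\right) 2057087 = - \frac{36701361421673619574}{4437053}$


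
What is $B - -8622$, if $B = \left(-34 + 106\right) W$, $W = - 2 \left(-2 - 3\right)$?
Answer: $9342$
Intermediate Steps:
$W = 10$ ($W = \left(-2\right) \left(-5\right) = 10$)
$B = 720$ ($B = \left(-34 + 106\right) 10 = 72 \cdot 10 = 720$)
$B - -8622 = 720 - -8622 = 720 + 8622 = 9342$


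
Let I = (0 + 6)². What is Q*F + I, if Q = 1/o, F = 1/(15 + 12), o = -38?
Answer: 36935/1026 ≈ 35.999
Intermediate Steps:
F = 1/27 ≈ 0.037037
Q = -1/38 (Q = 1/(-38) = -1/38 ≈ -0.026316)
I = 36 (I = 6² = 36)
Q*F + I = -1/38*1/27 + 36 = -1/1026 + 36 = 36935/1026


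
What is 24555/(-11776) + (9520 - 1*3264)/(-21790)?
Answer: -304362053/128299520 ≈ -2.3723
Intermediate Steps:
24555/(-11776) + (9520 - 1*3264)/(-21790) = 24555*(-1/11776) + (9520 - 3264)*(-1/21790) = -24555/11776 + 6256*(-1/21790) = -24555/11776 - 3128/10895 = -304362053/128299520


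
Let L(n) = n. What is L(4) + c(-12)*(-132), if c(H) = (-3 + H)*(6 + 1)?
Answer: 13864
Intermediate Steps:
c(H) = -21 + 7*H (c(H) = (-3 + H)*7 = -21 + 7*H)
L(4) + c(-12)*(-132) = 4 + (-21 + 7*(-12))*(-132) = 4 + (-21 - 84)*(-132) = 4 - 105*(-132) = 4 + 13860 = 13864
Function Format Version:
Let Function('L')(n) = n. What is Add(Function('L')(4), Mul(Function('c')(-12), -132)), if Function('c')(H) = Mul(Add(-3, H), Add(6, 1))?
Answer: 13864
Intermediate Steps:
Function('c')(H) = Add(-21, Mul(7, H)) (Function('c')(H) = Mul(Add(-3, H), 7) = Add(-21, Mul(7, H)))
Add(Function('L')(4), Mul(Function('c')(-12), -132)) = Add(4, Mul(Add(-21, Mul(7, -12)), -132)) = Add(4, Mul(Add(-21, -84), -132)) = Add(4, Mul(-105, -132)) = Add(4, 13860) = 13864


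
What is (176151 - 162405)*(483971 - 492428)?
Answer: -116249922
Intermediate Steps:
(176151 - 162405)*(483971 - 492428) = 13746*(-8457) = -116249922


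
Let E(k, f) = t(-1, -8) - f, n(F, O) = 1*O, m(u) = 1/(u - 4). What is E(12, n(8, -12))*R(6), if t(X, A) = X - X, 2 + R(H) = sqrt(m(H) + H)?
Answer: -24 + 6*sqrt(26) ≈ 6.5941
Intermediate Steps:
m(u) = 1/(-4 + u)
R(H) = -2 + sqrt(H + 1/(-4 + H)) (R(H) = -2 + sqrt(1/(-4 + H) + H) = -2 + sqrt(H + 1/(-4 + H)))
n(F, O) = O
t(X, A) = 0
E(k, f) = -f (E(k, f) = 0 - f = -f)
E(12, n(8, -12))*R(6) = (-1*(-12))*(-2 + sqrt((1 + 6*(-4 + 6))/(-4 + 6))) = 12*(-2 + sqrt((1 + 6*2)/2)) = 12*(-2 + sqrt((1 + 12)/2)) = 12*(-2 + sqrt((1/2)*13)) = 12*(-2 + sqrt(13/2)) = 12*(-2 + sqrt(26)/2) = -24 + 6*sqrt(26)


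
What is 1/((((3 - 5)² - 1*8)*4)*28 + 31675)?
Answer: 1/31227 ≈ 3.2024e-5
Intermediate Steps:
1/((((3 - 5)² - 1*8)*4)*28 + 31675) = 1/((((-2)² - 8)*4)*28 + 31675) = 1/(((4 - 8)*4)*28 + 31675) = 1/(-4*4*28 + 31675) = 1/(-16*28 + 31675) = 1/(-448 + 31675) = 1/31227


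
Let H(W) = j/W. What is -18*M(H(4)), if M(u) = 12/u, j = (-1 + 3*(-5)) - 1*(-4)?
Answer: 72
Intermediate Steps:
j = -12 (j = (-1 - 15) + 4 = -16 + 4 = -12)
H(W) = -12/W
-18*M(H(4)) = -216/((-12/4)) = -216/((-12*1/4)) = -216/(-3) = -216*(-1)/3 = -18*(-4) = 72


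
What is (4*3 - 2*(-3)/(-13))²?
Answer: 22500/169 ≈ 133.14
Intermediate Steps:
(4*3 - 2*(-3)/(-13))² = (12 + 6*(-1/13))² = (12 - 6/13)² = (150/13)² = 22500/169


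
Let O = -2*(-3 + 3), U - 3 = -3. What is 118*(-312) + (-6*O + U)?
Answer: -36816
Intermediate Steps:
U = 0 (U = 3 - 3 = 0)
O = 0 (O = -2*0 = 0)
118*(-312) + (-6*O + U) = 118*(-312) + (-6*0 + 0) = -36816 + (0 + 0) = -36816 + 0 = -36816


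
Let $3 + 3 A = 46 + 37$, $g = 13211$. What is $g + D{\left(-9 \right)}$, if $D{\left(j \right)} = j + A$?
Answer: $\frac{39686}{3} \approx 13229.0$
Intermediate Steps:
$A = \frac{80}{3}$ ($A = -1 + \frac{46 + 37}{3} = -1 + \frac{1}{3} \cdot 83 = -1 + \frac{83}{3} = \frac{80}{3} \approx 26.667$)
$D{\left(j \right)} = \frac{80}{3} + j$ ($D{\left(j \right)} = j + \frac{80}{3} = \frac{80}{3} + j$)
$g + D{\left(-9 \right)} = 13211 + \left(\frac{80}{3} - 9\right) = 13211 + \frac{53}{3} = \frac{39686}{3}$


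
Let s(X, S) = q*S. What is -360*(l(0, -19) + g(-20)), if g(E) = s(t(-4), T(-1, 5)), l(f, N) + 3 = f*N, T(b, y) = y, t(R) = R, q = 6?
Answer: -9720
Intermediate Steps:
l(f, N) = -3 + N*f (l(f, N) = -3 + f*N = -3 + N*f)
s(X, S) = 6*S
g(E) = 30 (g(E) = 6*5 = 30)
-360*(l(0, -19) + g(-20)) = -360*((-3 - 19*0) + 30) = -360*((-3 + 0) + 30) = -360*(-3 + 30) = -360*27 = -9720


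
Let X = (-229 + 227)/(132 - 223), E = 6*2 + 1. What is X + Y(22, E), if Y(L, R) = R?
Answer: 1185/91 ≈ 13.022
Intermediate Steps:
E = 13 (E = 12 + 1 = 13)
X = 2/91 (X = -2/(-91) = -2*(-1/91) = 2/91 ≈ 0.021978)
X + Y(22, E) = 2/91 + 13 = 1185/91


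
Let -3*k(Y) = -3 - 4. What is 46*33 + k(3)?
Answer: 4561/3 ≈ 1520.3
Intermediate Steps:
k(Y) = 7/3 (k(Y) = -(-3 - 4)/3 = -1/3*(-7) = 7/3)
46*33 + k(3) = 46*33 + 7/3 = 1518 + 7/3 = 4561/3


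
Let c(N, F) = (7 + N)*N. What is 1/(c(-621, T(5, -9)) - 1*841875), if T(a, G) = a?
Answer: -1/460581 ≈ -2.1712e-6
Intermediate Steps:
c(N, F) = N*(7 + N)
1/(c(-621, T(5, -9)) - 1*841875) = 1/(-621*(7 - 621) - 1*841875) = 1/(-621*(-614) - 841875) = 1/(381294 - 841875) = 1/(-460581) = -1/460581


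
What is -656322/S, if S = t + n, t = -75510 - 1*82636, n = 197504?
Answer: -328161/19679 ≈ -16.676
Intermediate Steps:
t = -158146 (t = -75510 - 82636 = -158146)
S = 39358 (S = -158146 + 197504 = 39358)
-656322/S = -656322/39358 = -656322*1/39358 = -328161/19679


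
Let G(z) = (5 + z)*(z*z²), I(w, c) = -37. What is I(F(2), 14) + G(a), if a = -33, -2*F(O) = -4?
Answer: 1006199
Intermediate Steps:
F(O) = 2 (F(O) = -½*(-4) = 2)
G(z) = z³*(5 + z) (G(z) = (5 + z)*z³ = z³*(5 + z))
I(F(2), 14) + G(a) = -37 + (-33)³*(5 - 33) = -37 - 35937*(-28) = -37 + 1006236 = 1006199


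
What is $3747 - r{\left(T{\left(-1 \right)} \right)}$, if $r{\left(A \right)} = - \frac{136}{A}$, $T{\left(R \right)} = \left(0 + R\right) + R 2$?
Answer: $\frac{11105}{3} \approx 3701.7$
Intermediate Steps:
$T{\left(R \right)} = 3 R$ ($T{\left(R \right)} = R + 2 R = 3 R$)
$3747 - r{\left(T{\left(-1 \right)} \right)} = 3747 - - \frac{136}{3 \left(-1\right)} = 3747 - - \frac{136}{-3} = 3747 - \left(-136\right) \left(- \frac{1}{3}\right) = 3747 - \frac{136}{3} = \frac{11105}{3}$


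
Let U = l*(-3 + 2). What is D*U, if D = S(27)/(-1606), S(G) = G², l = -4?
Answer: -1458/803 ≈ -1.8157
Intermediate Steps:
D = -729/1606 (D = 27²/(-1606) = 729*(-1/1606) = -729/1606 ≈ -0.45392)
U = 4 (U = -4*(-3 + 2) = -4*(-1) = 4)
D*U = -729/1606*4 = -1458/803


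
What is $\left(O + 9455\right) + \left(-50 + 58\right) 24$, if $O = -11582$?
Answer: $-1935$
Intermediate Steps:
$\left(O + 9455\right) + \left(-50 + 58\right) 24 = \left(-11582 + 9455\right) + \left(-50 + 58\right) 24 = -2127 + 8 \cdot 24 = -2127 + 192 = -1935$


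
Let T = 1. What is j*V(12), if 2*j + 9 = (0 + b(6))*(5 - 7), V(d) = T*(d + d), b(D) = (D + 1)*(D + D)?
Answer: -2124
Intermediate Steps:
b(D) = 2*D*(1 + D) (b(D) = (1 + D)*(2*D) = 2*D*(1 + D))
V(d) = 2*d (V(d) = 1*(d + d) = 1*(2*d) = 2*d)
j = -177/2 (j = -9/2 + ((0 + 2*6*(1 + 6))*(5 - 7))/2 = -9/2 + ((0 + 2*6*7)*(-2))/2 = -9/2 + ((0 + 84)*(-2))/2 = -9/2 + (84*(-2))/2 = -9/2 + (½)*(-168) = -9/2 - 84 = -177/2 ≈ -88.500)
j*V(12) = -177*12 = -177/2*24 = -2124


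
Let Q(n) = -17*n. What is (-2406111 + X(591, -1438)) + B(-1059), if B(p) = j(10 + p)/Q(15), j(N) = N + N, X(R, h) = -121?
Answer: -613587062/255 ≈ -2.4062e+6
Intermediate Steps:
j(N) = 2*N
B(p) = -4/51 - 2*p/255 (B(p) = (2*(10 + p))/((-17*15)) = (20 + 2*p)/(-255) = (20 + 2*p)*(-1/255) = -4/51 - 2*p/255)
(-2406111 + X(591, -1438)) + B(-1059) = (-2406111 - 121) + (-4/51 - 2/255*(-1059)) = -2406232 + (-4/51 + 706/85) = -2406232 + 2098/255 = -613587062/255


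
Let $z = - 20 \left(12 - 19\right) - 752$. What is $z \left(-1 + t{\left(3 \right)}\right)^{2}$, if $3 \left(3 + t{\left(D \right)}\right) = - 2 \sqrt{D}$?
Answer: $-10608 - 3264 \sqrt{3} \approx -16261.0$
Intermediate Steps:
$t{\left(D \right)} = -3 - \frac{2 \sqrt{D}}{3}$ ($t{\left(D \right)} = -3 + \frac{\left(-2\right) \sqrt{D}}{3} = -3 - \frac{2 \sqrt{D}}{3}$)
$z = -612$ ($z = \left(-20\right) \left(-7\right) - 752 = 140 - 752 = -612$)
$z \left(-1 + t{\left(3 \right)}\right)^{2} = - 612 \left(-1 - \left(3 + \frac{2 \sqrt{3}}{3}\right)\right)^{2} = - 612 \left(-4 - \frac{2 \sqrt{3}}{3}\right)^{2}$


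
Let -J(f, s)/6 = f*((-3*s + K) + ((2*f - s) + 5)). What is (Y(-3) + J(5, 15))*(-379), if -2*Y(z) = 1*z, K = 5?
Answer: -910737/2 ≈ -4.5537e+5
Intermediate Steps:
Y(z) = -z/2
J(f, s) = -6*f*(10 - 4*s + 2*f) (J(f, s) = -6*f*((-3*s + 5) + ((2*f - s) + 5)) = -6*f*((5 - 3*s) + ((-s + 2*f) + 5)) = -6*f*((5 - 3*s) + (5 - s + 2*f)) = -6*f*(10 - 4*s + 2*f))
(Y(-3) + J(5, 15))*(-379) = (-½*(-3) + 12*5*(-5 - 1*5 + 2*15))*(-379) = (3/2 + 12*5*(-5 - 5 + 30))*(-379) = (3/2 + 12*5*20)*(-379) = (3/2 + 1200)*(-379) = (2403/2)*(-379) = -910737/2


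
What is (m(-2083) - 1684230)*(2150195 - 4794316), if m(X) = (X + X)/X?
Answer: 4453302623588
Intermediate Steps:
m(X) = 2 (m(X) = (2*X)/X = 2)
(m(-2083) - 1684230)*(2150195 - 4794316) = (2 - 1684230)*(2150195 - 4794316) = -1684228*(-2644121) = 4453302623588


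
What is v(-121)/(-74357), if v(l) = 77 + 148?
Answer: -225/74357 ≈ -0.0030259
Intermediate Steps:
v(l) = 225
v(-121)/(-74357) = 225/(-74357) = 225*(-1/74357) = -225/74357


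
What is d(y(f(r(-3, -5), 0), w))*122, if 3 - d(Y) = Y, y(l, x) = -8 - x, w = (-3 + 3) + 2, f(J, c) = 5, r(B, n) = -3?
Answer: 1586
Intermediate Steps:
w = 2 (w = 0 + 2 = 2)
d(Y) = 3 - Y
d(y(f(r(-3, -5), 0), w))*122 = (3 - (-8 - 1*2))*122 = (3 - (-8 - 2))*122 = (3 - 1*(-10))*122 = (3 + 10)*122 = 13*122 = 1586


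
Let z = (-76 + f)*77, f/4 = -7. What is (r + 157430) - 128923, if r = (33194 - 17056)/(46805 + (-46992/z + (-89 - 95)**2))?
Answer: 209262375853/7340685 ≈ 28507.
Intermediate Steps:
f = -28 (f = 4*(-7) = -28)
z = -8008 (z = (-76 - 28)*77 = -104*77 = -8008)
r = 1468558/7340685 (r = (33194 - 17056)/(46805 + (-46992/(-8008) + (-89 - 95)**2)) = 16138/(46805 + (-46992*(-1/8008) + (-184)**2)) = 16138/(46805 + (534/91 + 33856)) = 16138/(46805 + 3081430/91) = 16138/(7340685/91) = 16138*(91/7340685) = 1468558/7340685 ≈ 0.20006)
(r + 157430) - 128923 = (1468558/7340685 + 157430) - 128923 = 1155645508108/7340685 - 128923 = 209262375853/7340685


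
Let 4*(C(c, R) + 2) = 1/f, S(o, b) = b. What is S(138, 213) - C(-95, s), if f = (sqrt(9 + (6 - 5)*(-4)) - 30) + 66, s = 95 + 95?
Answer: 277556/1291 + sqrt(5)/5164 ≈ 214.99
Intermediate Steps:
s = 190
f = 36 + sqrt(5) (f = (sqrt(9 + 1*(-4)) - 30) + 66 = (sqrt(9 - 4) - 30) + 66 = (sqrt(5) - 30) + 66 = (-30 + sqrt(5)) + 66 = 36 + sqrt(5) ≈ 38.236)
C(c, R) = -2 + 1/(4*(36 + sqrt(5)))
S(138, 213) - C(-95, s) = 213 - (-2573/1291 - sqrt(5)/5164) = 213 + (2573/1291 + sqrt(5)/5164) = 277556/1291 + sqrt(5)/5164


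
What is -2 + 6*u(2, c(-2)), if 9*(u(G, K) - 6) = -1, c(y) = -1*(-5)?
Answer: 100/3 ≈ 33.333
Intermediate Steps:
c(y) = 5
u(G, K) = 53/9 (u(G, K) = 6 + (⅑)*(-1) = 6 - ⅑ = 53/9)
-2 + 6*u(2, c(-2)) = -2 + 6*(53/9) = -2 + 106/3 = 100/3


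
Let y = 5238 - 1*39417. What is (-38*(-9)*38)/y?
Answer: -4332/11393 ≈ -0.38023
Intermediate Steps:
y = -34179 (y = 5238 - 39417 = -34179)
(-38*(-9)*38)/y = (-38*(-9)*38)/(-34179) = (342*38)*(-1/34179) = 12996*(-1/34179) = -4332/11393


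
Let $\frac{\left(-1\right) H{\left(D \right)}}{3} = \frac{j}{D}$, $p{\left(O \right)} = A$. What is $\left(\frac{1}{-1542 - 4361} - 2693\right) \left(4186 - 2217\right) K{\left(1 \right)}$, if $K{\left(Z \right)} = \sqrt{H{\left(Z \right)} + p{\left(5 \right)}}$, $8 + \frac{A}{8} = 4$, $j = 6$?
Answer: $- \frac{156503799100 i \sqrt{2}}{5903} \approx - 3.7494 \cdot 10^{7} i$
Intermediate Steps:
$A = -32$ ($A = -64 + 8 \cdot 4 = -64 + 32 = -32$)
$p{\left(O \right)} = -32$
$H{\left(D \right)} = - \frac{18}{D}$ ($H{\left(D \right)} = - 3 \frac{6}{D} = - \frac{18}{D}$)
$K{\left(Z \right)} = \sqrt{-32 - \frac{18}{Z}}$ ($K{\left(Z \right)} = \sqrt{- \frac{18}{Z} - 32} = \sqrt{-32 - \frac{18}{Z}}$)
$\left(\frac{1}{-1542 - 4361} - 2693\right) \left(4186 - 2217\right) K{\left(1 \right)} = \left(\frac{1}{-1542 - 4361} - 2693\right) \left(4186 - 2217\right) \sqrt{-32 - \frac{18}{1}} = \left(\frac{1}{-5903} - 2693\right) 1969 \sqrt{-32 - 18} = \left(- \frac{1}{5903} - 2693\right) 1969 \sqrt{-32 - 18} = \left(- \frac{15896780}{5903}\right) 1969 \sqrt{-50} = - \frac{31300759820 \cdot 5 i \sqrt{2}}{5903} = - \frac{156503799100 i \sqrt{2}}{5903}$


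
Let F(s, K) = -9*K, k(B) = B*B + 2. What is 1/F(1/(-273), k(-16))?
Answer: -1/2322 ≈ -0.00043066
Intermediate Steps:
k(B) = 2 + B² (k(B) = B² + 2 = 2 + B²)
1/F(1/(-273), k(-16)) = 1/(-9*(2 + (-16)²)) = 1/(-9*(2 + 256)) = 1/(-9*258) = 1/(-2322) = -1/2322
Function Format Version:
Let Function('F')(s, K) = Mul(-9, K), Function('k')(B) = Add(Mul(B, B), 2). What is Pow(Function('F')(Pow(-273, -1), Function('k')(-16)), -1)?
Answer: Rational(-1, 2322) ≈ -0.00043066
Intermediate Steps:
Function('k')(B) = Add(2, Pow(B, 2)) (Function('k')(B) = Add(Pow(B, 2), 2) = Add(2, Pow(B, 2)))
Pow(Function('F')(Pow(-273, -1), Function('k')(-16)), -1) = Pow(Mul(-9, Add(2, Pow(-16, 2))), -1) = Pow(Mul(-9, Add(2, 256)), -1) = Pow(Mul(-9, 258), -1) = Pow(-2322, -1) = Rational(-1, 2322)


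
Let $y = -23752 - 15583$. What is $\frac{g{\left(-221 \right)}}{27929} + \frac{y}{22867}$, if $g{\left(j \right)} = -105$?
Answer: $- \frac{1100988250}{638652443} \approx -1.7239$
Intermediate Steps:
$y = -39335$
$\frac{g{\left(-221 \right)}}{27929} + \frac{y}{22867} = - \frac{105}{27929} - \frac{39335}{22867} = - \frac{1100988250}{638652443}$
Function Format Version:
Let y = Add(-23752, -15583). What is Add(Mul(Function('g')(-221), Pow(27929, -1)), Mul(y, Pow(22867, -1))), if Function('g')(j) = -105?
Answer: Rational(-1100988250, 638652443) ≈ -1.7239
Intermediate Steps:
y = -39335
Add(Mul(Function('g')(-221), Pow(27929, -1)), Mul(y, Pow(22867, -1))) = Add(Mul(-105, Pow(27929, -1)), Mul(-39335, Pow(22867, -1))) = Add(Mul(-105, Rational(1, 27929)), Mul(-39335, Rational(1, 22867))) = Add(Rational(-105, 27929), Rational(-39335, 22867)) = Rational(-1100988250, 638652443)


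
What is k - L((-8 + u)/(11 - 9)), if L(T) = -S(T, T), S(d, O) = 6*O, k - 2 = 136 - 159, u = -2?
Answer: -51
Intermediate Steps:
k = -21 (k = 2 + (136 - 159) = 2 - 23 = -21)
L(T) = -6*T
k - L((-8 + u)/(11 - 9)) = -21 - (-6)*(-8 - 2)/(11 - 9) = -21 - (-6)*(-10/2) = -21 - (-6)*(-10*½) = -21 - (-6)*(-5) = -21 - 1*30 = -21 - 30 = -51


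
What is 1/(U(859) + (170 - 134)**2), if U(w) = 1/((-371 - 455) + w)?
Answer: 33/42769 ≈ 0.00077159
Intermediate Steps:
U(w) = 1/(-826 + w)
1/(U(859) + (170 - 134)**2) = 1/(1/(-826 + 859) + (170 - 134)**2) = 1/(1/33 + 36**2) = 1/(1/33 + 1296) = 1/(42769/33) = 33/42769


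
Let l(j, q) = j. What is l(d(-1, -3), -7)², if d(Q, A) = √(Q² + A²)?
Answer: 10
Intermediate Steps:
d(Q, A) = √(A² + Q²)
l(d(-1, -3), -7)² = (√((-3)² + (-1)²))² = (√(9 + 1))² = (√10)² = 10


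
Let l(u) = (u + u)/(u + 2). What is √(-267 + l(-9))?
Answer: I*√12957/7 ≈ 16.261*I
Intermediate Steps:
l(u) = 2*u/(2 + u) (l(u) = (2*u)/(2 + u) = 2*u/(2 + u))
√(-267 + l(-9)) = √(-267 + 2*(-9)/(2 - 9)) = √(-267 + 2*(-9)/(-7)) = √(-267 + 2*(-9)*(-⅐)) = √(-267 + 18/7) = √(-1851/7) = I*√12957/7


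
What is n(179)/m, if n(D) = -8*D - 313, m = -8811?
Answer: 1745/8811 ≈ 0.19805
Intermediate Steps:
n(D) = -313 - 8*D
n(179)/m = (-313 - 8*179)/(-8811) = (-313 - 1432)*(-1/8811) = -1745*(-1/8811) = 1745/8811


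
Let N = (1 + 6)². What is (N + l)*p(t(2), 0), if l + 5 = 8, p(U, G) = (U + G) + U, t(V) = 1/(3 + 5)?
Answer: 13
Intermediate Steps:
t(V) = ⅛ (t(V) = 1/8 = ⅛)
N = 49 (N = 7² = 49)
p(U, G) = G + 2*U (p(U, G) = (G + U) + U = G + 2*U)
l = 3 (l = -5 + 8 = 3)
(N + l)*p(t(2), 0) = (49 + 3)*(0 + 2*(⅛)) = 52*(0 + ¼) = 52*(¼) = 13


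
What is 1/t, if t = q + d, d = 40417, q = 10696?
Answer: 1/51113 ≈ 1.9564e-5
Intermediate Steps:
t = 51113 (t = 10696 + 40417 = 51113)
1/t = 1/51113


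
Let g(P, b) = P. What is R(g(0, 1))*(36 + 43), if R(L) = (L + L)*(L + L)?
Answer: 0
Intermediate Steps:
R(L) = 4*L**2 (R(L) = (2*L)*(2*L) = 4*L**2)
R(g(0, 1))*(36 + 43) = (4*0**2)*(36 + 43) = (4*0)*79 = 0*79 = 0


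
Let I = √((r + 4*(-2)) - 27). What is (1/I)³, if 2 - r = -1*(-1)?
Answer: I*√34/1156 ≈ 0.0050441*I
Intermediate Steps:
r = 1 (r = 2 - (-1)*(-1) = 2 - 1*1 = 2 - 1 = 1)
I = I*√34 (I = √((1 + 4*(-2)) - 27) = √((1 - 8) - 27) = √(-7 - 27) = √(-34) = I*√34 ≈ 5.8309*I)
(1/I)³ = (1/(I*√34))³ = (-I*√34/34)³ = I*√34/1156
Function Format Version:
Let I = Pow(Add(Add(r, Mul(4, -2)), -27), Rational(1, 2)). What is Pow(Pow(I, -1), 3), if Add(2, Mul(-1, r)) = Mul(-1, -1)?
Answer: Mul(Rational(1, 1156), I, Pow(34, Rational(1, 2))) ≈ Mul(0.0050441, I)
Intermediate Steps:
r = 1 (r = Add(2, Mul(-1, Mul(-1, -1))) = Add(2, Mul(-1, 1)) = Add(2, -1) = 1)
I = Mul(I, Pow(34, Rational(1, 2))) (I = Pow(Add(Add(1, Mul(4, -2)), -27), Rational(1, 2)) = Pow(Add(Add(1, -8), -27), Rational(1, 2)) = Pow(Add(-7, -27), Rational(1, 2)) = Pow(-34, Rational(1, 2)) = Mul(I, Pow(34, Rational(1, 2))) ≈ Mul(5.8309, I))
Pow(Pow(I, -1), 3) = Pow(Pow(Mul(I, Pow(34, Rational(1, 2))), -1), 3) = Pow(Mul(Rational(-1, 34), I, Pow(34, Rational(1, 2))), 3) = Mul(Rational(1, 1156), I, Pow(34, Rational(1, 2)))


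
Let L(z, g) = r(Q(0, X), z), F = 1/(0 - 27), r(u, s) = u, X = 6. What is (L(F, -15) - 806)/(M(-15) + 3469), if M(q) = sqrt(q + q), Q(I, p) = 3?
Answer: -2785607/12033991 + 803*I*sqrt(30)/12033991 ≈ -0.23148 + 0.00036548*I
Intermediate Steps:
F = -1/27 (F = 1/(-27) = -1/27 ≈ -0.037037)
M(q) = sqrt(2)*sqrt(q) (M(q) = sqrt(2*q) = sqrt(2)*sqrt(q))
L(z, g) = 3
(L(F, -15) - 806)/(M(-15) + 3469) = (3 - 806)/(sqrt(2)*sqrt(-15) + 3469) = -803/(sqrt(2)*(I*sqrt(15)) + 3469) = -803/(I*sqrt(30) + 3469) = -803/(3469 + I*sqrt(30))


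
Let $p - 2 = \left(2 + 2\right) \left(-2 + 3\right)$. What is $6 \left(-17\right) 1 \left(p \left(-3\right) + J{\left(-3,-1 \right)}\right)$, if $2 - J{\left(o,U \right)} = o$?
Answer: $1326$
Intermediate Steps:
$p = 6$ ($p = 2 + \left(2 + 2\right) \left(-2 + 3\right) = 2 + 4 \cdot 1 = 2 + 4 = 6$)
$J{\left(o,U \right)} = 2 - o$
$6 \left(-17\right) 1 \left(p \left(-3\right) + J{\left(-3,-1 \right)}\right) = 6 \left(-17\right) 1 \left(6 \left(-3\right) + \left(2 - -3\right)\right) = - 102 \cdot 1 \left(-18 + \left(2 + 3\right)\right) = - 102 \cdot 1 \left(-18 + 5\right) = - 102 \cdot 1 \left(-13\right) = \left(-102\right) \left(-13\right) = 1326$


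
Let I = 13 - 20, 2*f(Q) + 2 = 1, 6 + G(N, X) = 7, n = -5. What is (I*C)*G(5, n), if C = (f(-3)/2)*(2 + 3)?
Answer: 35/4 ≈ 8.7500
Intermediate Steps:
G(N, X) = 1 (G(N, X) = -6 + 7 = 1)
f(Q) = -½ (f(Q) = -1 + (½)*1 = -1 + ½ = -½)
C = -5/4 (C = (-½/2)*(2 + 3) = -½*½*5 = -¼*5 = -5/4 ≈ -1.2500)
I = -7
(I*C)*G(5, n) = -7*(-5/4)*1 = (35/4)*1 = 35/4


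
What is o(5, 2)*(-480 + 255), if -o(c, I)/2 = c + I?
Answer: 3150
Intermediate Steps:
o(c, I) = -2*I - 2*c (o(c, I) = -2*(c + I) = -2*(I + c) = -2*I - 2*c)
o(5, 2)*(-480 + 255) = (-2*2 - 2*5)*(-480 + 255) = (-4 - 10)*(-225) = -14*(-225) = 3150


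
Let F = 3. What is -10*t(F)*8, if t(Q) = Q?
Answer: -240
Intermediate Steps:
-10*t(F)*8 = -10*3*8 = -30*8 = -240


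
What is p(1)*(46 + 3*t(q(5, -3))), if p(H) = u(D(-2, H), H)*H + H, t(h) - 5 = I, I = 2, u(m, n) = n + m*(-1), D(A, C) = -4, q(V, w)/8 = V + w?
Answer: 402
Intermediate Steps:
q(V, w) = 8*V + 8*w (q(V, w) = 8*(V + w) = 8*V + 8*w)
u(m, n) = n - m
t(h) = 7 (t(h) = 5 + 2 = 7)
p(H) = H + H*(4 + H) (p(H) = (H - 1*(-4))*H + H = (H + 4)*H + H = (4 + H)*H + H = H*(4 + H) + H = H + H*(4 + H))
p(1)*(46 + 3*t(q(5, -3))) = (1*(5 + 1))*(46 + 3*7) = (1*6)*(46 + 21) = 6*67 = 402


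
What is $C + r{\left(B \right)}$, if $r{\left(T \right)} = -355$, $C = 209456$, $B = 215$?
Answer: $209101$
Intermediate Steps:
$C + r{\left(B \right)} = 209456 - 355 = 209101$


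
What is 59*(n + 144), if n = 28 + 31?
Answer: 11977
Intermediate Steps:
n = 59
59*(n + 144) = 59*(59 + 144) = 59*203 = 11977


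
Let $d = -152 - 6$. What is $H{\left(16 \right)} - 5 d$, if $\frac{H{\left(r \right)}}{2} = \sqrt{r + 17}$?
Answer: $790 + 2 \sqrt{33} \approx 801.49$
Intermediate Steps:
$d = -158$ ($d = -152 - 6 = -158$)
$H{\left(r \right)} = 2 \sqrt{17 + r}$ ($H{\left(r \right)} = 2 \sqrt{r + 17} = 2 \sqrt{17 + r}$)
$H{\left(16 \right)} - 5 d = 2 \sqrt{17 + 16} - -790 = 2 \sqrt{33} + 790 = 790 + 2 \sqrt{33}$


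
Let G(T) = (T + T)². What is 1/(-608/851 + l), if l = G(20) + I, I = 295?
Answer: 851/1612037 ≈ 0.00052790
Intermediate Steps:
G(T) = 4*T² (G(T) = (2*T)² = 4*T²)
l = 1895 (l = 4*20² + 295 = 4*400 + 295 = 1600 + 295 = 1895)
1/(-608/851 + l) = 1/(-608/851 + 1895) = 1/(1612037/851) = 851/1612037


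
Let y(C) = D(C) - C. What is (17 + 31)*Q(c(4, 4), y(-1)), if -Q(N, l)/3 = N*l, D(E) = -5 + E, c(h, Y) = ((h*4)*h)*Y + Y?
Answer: 187200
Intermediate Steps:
c(h, Y) = Y + 4*Y*h² (c(h, Y) = ((4*h)*h)*Y + Y = (4*h²)*Y + Y = 4*Y*h² + Y = Y + 4*Y*h²)
y(C) = -5 (y(C) = (-5 + C) - C = -5)
Q(N, l) = -3*N*l
(17 + 31)*Q(c(4, 4), y(-1)) = (17 + 31)*(-3*4*(1 + 4*4²)*(-5)) = 48*(-3*4*(1 + 4*16)*(-5)) = 48*(-3*4*(1 + 64)*(-5)) = 48*(-3*4*65*(-5)) = 48*(-3*260*(-5)) = 48*3900 = 187200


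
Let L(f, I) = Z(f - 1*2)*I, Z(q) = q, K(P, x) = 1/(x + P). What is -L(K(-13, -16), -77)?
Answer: -4543/29 ≈ -156.66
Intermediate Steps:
K(P, x) = 1/(P + x)
L(f, I) = I*(-2 + f) (L(f, I) = (f - 1*2)*I = (f - 2)*I = (-2 + f)*I = I*(-2 + f))
-L(K(-13, -16), -77) = -(-77)*(-2 + 1/(-13 - 16)) = -(-77)*(-2 + 1/(-29)) = -(-77)*(-2 - 1/29) = -(-77)*(-59)/29 = -1*4543/29 = -4543/29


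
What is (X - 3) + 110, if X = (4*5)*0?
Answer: 107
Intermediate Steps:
X = 0 (X = 20*0 = 0)
(X - 3) + 110 = (0 - 3) + 110 = -3 + 110 = 107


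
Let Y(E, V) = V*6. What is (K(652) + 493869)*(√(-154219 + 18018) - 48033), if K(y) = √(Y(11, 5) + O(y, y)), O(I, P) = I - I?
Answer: -(48033 - I*√136201)*(493869 + √30) ≈ -2.3722e+10 + 1.8227e+8*I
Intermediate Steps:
Y(E, V) = 6*V
O(I, P) = 0
K(y) = √30 (K(y) = √(6*5 + 0) = √(30 + 0) = √30)
(K(652) + 493869)*(√(-154219 + 18018) - 48033) = (√30 + 493869)*(√(-154219 + 18018) - 48033) = (493869 + √30)*(√(-136201) - 48033) = (493869 + √30)*(I*√136201 - 48033) = (493869 + √30)*(-48033 + I*√136201) = (-48033 + I*√136201)*(493869 + √30)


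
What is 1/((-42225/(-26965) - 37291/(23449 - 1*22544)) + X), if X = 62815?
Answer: 4880665/306385504337 ≈ 1.5930e-5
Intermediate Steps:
1/((-42225/(-26965) - 37291/(23449 - 1*22544)) + X) = 1/((-42225/(-26965) - 37291/(23449 - 1*22544)) + 62815) = 1/((-42225*(-1/26965) - 37291/(23449 - 22544)) + 62815) = 1/((8445/5393 - 37291/905) + 62815) = 1/(-193467638/4880665 + 62815) = 1/(306385504337/4880665) = 4880665/306385504337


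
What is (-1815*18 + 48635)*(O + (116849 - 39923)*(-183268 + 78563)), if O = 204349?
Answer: -128587418059165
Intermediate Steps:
(-1815*18 + 48635)*(O + (116849 - 39923)*(-183268 + 78563)) = (-1815*18 + 48635)*(204349 + (116849 - 39923)*(-183268 + 78563)) = (-32670 + 48635)*(204349 + 76926*(-104705)) = 15965*(204349 - 8054536830) = 15965*(-8054332481) = -128587418059165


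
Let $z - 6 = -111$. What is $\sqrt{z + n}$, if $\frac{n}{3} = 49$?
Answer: $\sqrt{42} \approx 6.4807$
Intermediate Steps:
$z = -105$ ($z = 6 - 111 = -105$)
$n = 147$ ($n = 3 \cdot 49 = 147$)
$\sqrt{z + n} = \sqrt{-105 + 147} = \sqrt{42}$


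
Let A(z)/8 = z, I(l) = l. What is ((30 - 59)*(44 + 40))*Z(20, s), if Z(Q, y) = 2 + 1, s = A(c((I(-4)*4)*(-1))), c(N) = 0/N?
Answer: -7308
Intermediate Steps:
c(N) = 0
A(z) = 8*z
s = 0 (s = 8*0 = 0)
Z(Q, y) = 3
((30 - 59)*(44 + 40))*Z(20, s) = ((30 - 59)*(44 + 40))*3 = -29*84*3 = -2436*3 = -7308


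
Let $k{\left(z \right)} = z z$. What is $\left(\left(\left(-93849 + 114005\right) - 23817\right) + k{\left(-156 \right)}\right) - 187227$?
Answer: $-166552$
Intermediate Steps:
$k{\left(z \right)} = z^{2}$
$\left(\left(\left(-93849 + 114005\right) - 23817\right) + k{\left(-156 \right)}\right) - 187227 = \left(\left(\left(-93849 + 114005\right) - 23817\right) + \left(-156\right)^{2}\right) - 187227 = \left(\left(20156 - 23817\right) + 24336\right) - 187227 = \left(-3661 + 24336\right) - 187227 = 20675 - 187227 = -166552$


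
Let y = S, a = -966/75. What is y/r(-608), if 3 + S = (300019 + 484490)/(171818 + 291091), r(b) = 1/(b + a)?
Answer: 3126223932/3857575 ≈ 810.41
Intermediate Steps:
a = -322/25 (a = -966*1/75 = -322/25 ≈ -12.880)
r(b) = 1/(-322/25 + b) (r(b) = 1/(b - 322/25) = 1/(-322/25 + b))
S = -201406/154303 (S = -3 + (300019 + 484490)/(171818 + 291091) = -3 + 784509/462909 = -3 + 784509*(1/462909) = -3 + 261503/154303 = -201406/154303 ≈ -1.3053)
y = -201406/154303 ≈ -1.3053
y/r(-608) = -201406/(154303*(25/(-322 + 25*(-608)))) = -201406/(154303*(25/(-322 - 15200))) = -201406/(154303*(25/(-15522))) = -201406/(154303*(25*(-1/15522))) = -201406/(154303*(-25/15522)) = -201406/154303*(-15522/25) = 3126223932/3857575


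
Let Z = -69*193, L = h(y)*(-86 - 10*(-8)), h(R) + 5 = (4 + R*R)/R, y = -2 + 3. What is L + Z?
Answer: -13317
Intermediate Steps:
y = 1
h(R) = -5 + (4 + R²)/R (h(R) = -5 + (4 + R*R)/R = -5 + (4 + R²)/R)
L = 0 (L = (-5 + 1 + 4/1)*(-86 - 10*(-8)) = (-5 + 1 + 4*1)*(-86 + 80) = (-5 + 1 + 4)*(-6) = 0*(-6) = 0)
Z = -13317
L + Z = 0 - 13317 = -13317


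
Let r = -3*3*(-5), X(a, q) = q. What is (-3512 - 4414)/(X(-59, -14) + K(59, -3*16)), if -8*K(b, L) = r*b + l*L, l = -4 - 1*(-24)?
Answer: 63408/1807 ≈ 35.090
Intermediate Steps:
r = 45 (r = -9*(-5) = 45)
l = 20 (l = -4 + 24 = 20)
K(b, L) = -45*b/8 - 5*L/2 (K(b, L) = -(45*b + 20*L)/8 = -(20*L + 45*b)/8 = -45*b/8 - 5*L/2)
(-3512 - 4414)/(X(-59, -14) + K(59, -3*16)) = (-3512 - 4414)/(-14 + (-45/8*59 - (-15)*16/2)) = -7926/(-14 + (-2655/8 - 5/2*(-48))) = -7926/(-14 + (-2655/8 + 120)) = -7926/(-14 - 1695/8) = -7926/(-1807/8) = -7926*(-8/1807) = 63408/1807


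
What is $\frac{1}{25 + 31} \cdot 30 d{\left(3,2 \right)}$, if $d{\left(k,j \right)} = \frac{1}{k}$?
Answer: $\frac{5}{28} \approx 0.17857$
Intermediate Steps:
$\frac{1}{25 + 31} \cdot 30 d{\left(3,2 \right)} = \frac{\frac{1}{25 + 31} \cdot 30}{3} = \frac{1}{56} \cdot 30 \cdot \frac{1}{3} = \frac{15}{28} \cdot \frac{1}{3} = \frac{5}{28}$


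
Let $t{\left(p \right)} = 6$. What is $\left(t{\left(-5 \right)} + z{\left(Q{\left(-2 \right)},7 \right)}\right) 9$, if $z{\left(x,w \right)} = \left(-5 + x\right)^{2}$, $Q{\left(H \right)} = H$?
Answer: $495$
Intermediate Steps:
$\left(t{\left(-5 \right)} + z{\left(Q{\left(-2 \right)},7 \right)}\right) 9 = \left(6 + \left(-5 - 2\right)^{2}\right) 9 = \left(6 + \left(-7\right)^{2}\right) 9 = \left(6 + 49\right) 9 = 55 \cdot 9 = 495$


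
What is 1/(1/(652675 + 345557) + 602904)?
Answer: 998232/601838065729 ≈ 1.6586e-6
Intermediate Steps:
1/(1/(652675 + 345557) + 602904) = 1/(1/998232 + 602904) = 1/(601838065729/998232) = 998232/601838065729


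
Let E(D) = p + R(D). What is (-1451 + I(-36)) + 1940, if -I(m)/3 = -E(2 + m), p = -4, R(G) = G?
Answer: 375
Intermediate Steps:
E(D) = -4 + D
I(m) = -6 + 3*m (I(m) = -(-3)*(-4 + (2 + m)) = -(-3)*(-2 + m) = -3*(2 - m) = -6 + 3*m)
(-1451 + I(-36)) + 1940 = (-1451 + (-6 + 3*(-36))) + 1940 = (-1451 + (-6 - 108)) + 1940 = (-1451 - 114) + 1940 = -1565 + 1940 = 375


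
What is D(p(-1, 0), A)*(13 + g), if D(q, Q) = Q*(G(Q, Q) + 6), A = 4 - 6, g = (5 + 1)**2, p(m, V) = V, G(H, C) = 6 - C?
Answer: -1372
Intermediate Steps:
g = 36 (g = 6**2 = 36)
A = -2
D(q, Q) = Q*(12 - Q) (D(q, Q) = Q*((6 - Q) + 6) = Q*(12 - Q))
D(p(-1, 0), A)*(13 + g) = (-2*(12 - 1*(-2)))*(13 + 36) = -2*(12 + 2)*49 = -2*14*49 = -28*49 = -1372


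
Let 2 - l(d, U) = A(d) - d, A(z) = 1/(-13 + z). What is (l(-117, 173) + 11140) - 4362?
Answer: 866191/130 ≈ 6663.0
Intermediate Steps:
l(d, U) = 2 + d - 1/(-13 + d) (l(d, U) = 2 - (1/(-13 + d) - d) = 2 + (d - 1/(-13 + d)) = 2 + d - 1/(-13 + d))
(l(-117, 173) + 11140) - 4362 = ((-1 + (-13 - 117)*(2 - 117))/(-13 - 117) + 11140) - 4362 = ((-1 - 130*(-115))/(-130) + 11140) - 4362 = (-(-1 + 14950)/130 + 11140) - 4362 = (-1/130*14949 + 11140) - 4362 = (-14949/130 + 11140) - 4362 = 1433251/130 - 4362 = 866191/130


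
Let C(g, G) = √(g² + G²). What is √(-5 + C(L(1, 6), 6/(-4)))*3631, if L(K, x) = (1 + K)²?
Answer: 3631*√(-20 + 2*√73)/2 ≈ 3098.1*I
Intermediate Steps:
C(g, G) = √(G² + g²)
√(-5 + C(L(1, 6), 6/(-4)))*3631 = √(-5 + √((6/(-4))² + ((1 + 1)²)²))*3631 = √(-5 + √((6*(-¼))² + (2²)²))*3631 = √(-5 + √((-3/2)² + 4²))*3631 = √(-5 + √(9/4 + 16))*3631 = √(-5 + √(73/4))*3631 = √(-5 + √73/2)*3631 = 3631*√(-5 + √73/2)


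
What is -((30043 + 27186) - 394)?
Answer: -56835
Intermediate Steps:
-((30043 + 27186) - 394) = -(57229 - 394) = -1*56835 = -56835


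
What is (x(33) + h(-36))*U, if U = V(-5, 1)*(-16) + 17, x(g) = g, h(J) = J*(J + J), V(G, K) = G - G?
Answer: 44625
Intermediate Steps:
V(G, K) = 0
h(J) = 2*J² (h(J) = J*(2*J) = 2*J²)
U = 17 (U = 0*(-16) + 17 = 0 + 17 = 17)
(x(33) + h(-36))*U = (33 + 2*(-36)²)*17 = (33 + 2*1296)*17 = (33 + 2592)*17 = 2625*17 = 44625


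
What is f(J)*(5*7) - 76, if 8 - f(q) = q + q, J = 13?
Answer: -706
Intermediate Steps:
f(q) = 8 - 2*q (f(q) = 8 - (q + q) = 8 - 2*q)
f(J)*(5*7) - 76 = (8 - 2*13)*(5*7) - 76 = (8 - 26)*35 - 76 = -18*35 - 76 = -630 - 76 = -706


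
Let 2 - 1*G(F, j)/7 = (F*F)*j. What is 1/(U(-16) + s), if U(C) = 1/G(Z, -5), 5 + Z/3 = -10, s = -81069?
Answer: -70889/5746900340 ≈ -1.2335e-5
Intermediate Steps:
Z = -45 (Z = -15 + 3*(-10) = -15 - 30 = -45)
G(F, j) = 14 - 7*j*F² (G(F, j) = 14 - 7*F*F*j = 14 - 7*F²*j = 14 - 7*j*F²)
U(C) = 1/70889 (U(C) = 1/(14 - 7*(-5)*(-45)²) = 1/(14 - 7*(-5)*2025) = 1/(14 + 70875) = 1/70889)
1/(U(-16) + s) = 1/(1/70889 - 81069) = 1/(-5746900340/70889) = -70889/5746900340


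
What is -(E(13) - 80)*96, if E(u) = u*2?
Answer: 5184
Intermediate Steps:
E(u) = 2*u
-(E(13) - 80)*96 = -(2*13 - 80)*96 = -(26 - 80)*96 = -(-54)*96 = -1*(-5184) = 5184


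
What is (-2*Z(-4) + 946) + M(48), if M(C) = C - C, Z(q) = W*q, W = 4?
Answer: 978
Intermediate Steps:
Z(q) = 4*q
M(C) = 0
(-2*Z(-4) + 946) + M(48) = (-8*(-4) + 946) + 0 = (-2*(-16) + 946) + 0 = (32 + 946) + 0 = 978 + 0 = 978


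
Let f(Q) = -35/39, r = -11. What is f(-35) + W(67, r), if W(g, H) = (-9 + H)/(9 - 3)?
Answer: -55/13 ≈ -4.2308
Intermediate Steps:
W(g, H) = -3/2 + H/6 (W(g, H) = (-9 + H)/6 = (-9 + H)*(⅙) = -3/2 + H/6)
f(Q) = -35/39 (f(Q) = -35*1/39 = -35/39)
f(-35) + W(67, r) = -35/39 + (-3/2 + (⅙)*(-11)) = -35/39 + (-3/2 - 11/6) = -35/39 - 10/3 = -55/13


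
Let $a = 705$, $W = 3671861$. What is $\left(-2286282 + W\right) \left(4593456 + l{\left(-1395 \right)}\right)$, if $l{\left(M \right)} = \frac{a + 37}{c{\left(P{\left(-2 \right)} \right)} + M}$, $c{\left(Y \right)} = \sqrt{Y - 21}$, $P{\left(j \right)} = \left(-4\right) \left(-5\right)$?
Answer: $\frac{6192834097057091757}{973013} - \frac{514049809 i}{973013} \approx 6.3646 \cdot 10^{12} - 528.31 i$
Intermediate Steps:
$P{\left(j \right)} = 20$
$c{\left(Y \right)} = \sqrt{-21 + Y}$
$l{\left(M \right)} = \frac{742}{i + M}$ ($l{\left(M \right)} = \frac{705 + 37}{\sqrt{-21 + 20} + M} = \frac{742}{\sqrt{-1} + M} = \frac{742}{i + M}$)
$\left(-2286282 + W\right) \left(4593456 + l{\left(-1395 \right)}\right) = \left(-2286282 + 3671861\right) \left(4593456 + \frac{742}{i - 1395}\right) = 1385579 \left(4593456 + \frac{742}{-1395 + i}\right) = 1385579 \left(4593456 + 742 \frac{-1395 - i}{1946026}\right) = 1385579 \left(4593456 + \frac{371 \left(-1395 - i\right)}{973013}\right) = 6364596171024 + \frac{514049809 \left(-1395 - i\right)}{973013}$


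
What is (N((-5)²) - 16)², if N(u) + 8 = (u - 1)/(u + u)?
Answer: 345744/625 ≈ 553.19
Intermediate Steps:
N(u) = -8 + (-1 + u)/(2*u) (N(u) = -8 + (u - 1)/(u + u) = -8 + (-1 + u)/((2*u)) = -8 + (-1 + u)*(1/(2*u)) = -8 + (-1 + u)/(2*u))
(N((-5)²) - 16)² = ((-1 - 15*(-5)²)/(2*((-5)²)) - 16)² = ((½)*(-1 - 15*25)/25 - 16)² = ((½)*(1/25)*(-1 - 375) - 16)² = ((½)*(1/25)*(-376) - 16)² = (-188/25 - 16)² = (-588/25)² = 345744/625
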